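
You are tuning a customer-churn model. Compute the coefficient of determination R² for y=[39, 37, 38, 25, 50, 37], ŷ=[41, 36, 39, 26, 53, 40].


ȳ = 37.6667
SS_res = Σ(y-ŷ)² = 25
SS_tot = Σ(y-ȳ)² = 315.33
R² = 1 - SS_res/SS_tot = 1 - 0.0793 = 0.9207

0.9207


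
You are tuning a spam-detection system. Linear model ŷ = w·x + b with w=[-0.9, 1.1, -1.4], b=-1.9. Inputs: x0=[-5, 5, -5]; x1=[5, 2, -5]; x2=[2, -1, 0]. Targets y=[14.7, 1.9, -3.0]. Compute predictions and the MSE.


ŷ0 = (-0.9)·(-5) + (1.1)·(5) + (-1.4)·(-5) - 1.9 = 15.1
ŷ1 = (-0.9)·(5) + (1.1)·(2) + (-1.4)·(-5) - 1.9 = 2.8
ŷ2 = (-0.9)·(2) + (1.1)·(-1) + (-1.4)·(0) - 1.9 = -4.8
errors² = [0.16, 0.81, 3.24]
MSE = 4.2100/3 = 1.4033

1.4033


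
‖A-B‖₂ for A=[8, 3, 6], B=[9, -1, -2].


d = √((8-9)² + (3+ 1)² + (6+ 2)²)
  = √(1 + 16 + 64)
  = √81 = 9.0

9.0


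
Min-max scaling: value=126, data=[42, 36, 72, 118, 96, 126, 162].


min=36, max=162
(126-36)/(162-36) = 90/126 = 0.7143

0.7143


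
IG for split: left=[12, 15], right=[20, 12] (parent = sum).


Parent = [32, 27], H_parent = 0.9948
H_left = 0.9911 (n=27), H_right = 0.9544 (n=32)
H_children = (27/59)·0.9911 + (32/59)·0.9544 = 0.9712
IG = 0.9948 - 0.9712 = 0.0236

0.0236


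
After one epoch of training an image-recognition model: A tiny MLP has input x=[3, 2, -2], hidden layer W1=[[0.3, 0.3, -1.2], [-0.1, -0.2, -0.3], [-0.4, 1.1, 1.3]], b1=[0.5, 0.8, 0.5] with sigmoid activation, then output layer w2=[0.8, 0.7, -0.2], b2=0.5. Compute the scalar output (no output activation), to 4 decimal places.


z1[0] = (0.3)·(3) + (0.3)·(2) + (-1.2)·(-2) + 0.5 = 4.4
z1[1] = (-0.1)·(3) + (-0.2)·(2) + (-0.3)·(-2) + 0.8 = 0.7
z1[2] = (-0.4)·(3) + (1.1)·(2) + (1.3)·(-2) + 0.5 = -1.1
h = sigmoid(z1) = [0.9879, 0.6682, 0.2497]
output = (0.8)·(0.9879) + (0.7)·(0.6682) + (-0.2)·(0.2497) + 0.5 = 1.7081

1.7081


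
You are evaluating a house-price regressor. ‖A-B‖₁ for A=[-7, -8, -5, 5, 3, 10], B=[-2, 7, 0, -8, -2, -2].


d = |-7+ 2| + |-8-7| + |-5-0| + |5+ 8| + |3+ 2| + |10+ 2|
  = 5 + 15 + 5 + 13 + 5 + 12
  = 55

55


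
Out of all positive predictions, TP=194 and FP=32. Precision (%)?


Precision = TP/(TP+FP)
= 194/(194+32)
= 194/226 = 85.84%

85.84%


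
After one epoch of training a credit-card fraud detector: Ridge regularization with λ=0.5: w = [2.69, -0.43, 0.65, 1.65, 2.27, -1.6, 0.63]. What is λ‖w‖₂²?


‖w‖₂² = (2.69)² + (-0.43)² + (0.65)² + (1.65)² + (2.27)² + (-1.6)² + (0.63)²
     = 7.2361 + 0.1849 + 0.4225 + 2.7225 + 5.1529 + 2.56 + 0.3969
     = 18.6758
λ·‖w‖₂² = 0.5·18.6758 = 9.3379

9.3379


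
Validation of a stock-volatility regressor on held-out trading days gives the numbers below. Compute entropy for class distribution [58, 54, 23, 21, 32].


Probabilities: [58/188, 54/188, 23/188, 21/188, 32/188] ≈ [0.3085, 0.2872, 0.1223, 0.1117, 0.1702]
H = -((58/188)·log₂(58/188) + (54/188)·log₂(54/188) + (23/188)·log₂(23/188) + (21/188)·log₂(21/188) + (32/188)·log₂(32/188))
  = 2.1992 bits

2.1992 bits


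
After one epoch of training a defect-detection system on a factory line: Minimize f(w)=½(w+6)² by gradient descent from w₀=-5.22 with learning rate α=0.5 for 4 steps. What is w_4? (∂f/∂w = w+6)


step 1: grad = -5.22+6 = 0.78; w = -5.22 - 0.5·(0.78) = -5.61
step 2: grad = -5.61+6 = 0.39; w = -5.61 - 0.5·(0.39) = -5.805
step 3: grad = -5.805+6 = 0.195; w = -5.805 - 0.5·(0.195) = -5.9025
step 4: grad = -5.9025+6 = 0.0975; w = -5.9025 - 0.5·(0.0975) = -5.95125

-5.95125


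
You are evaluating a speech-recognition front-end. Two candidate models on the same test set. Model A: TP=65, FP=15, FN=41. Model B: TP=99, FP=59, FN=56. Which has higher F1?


Model A: P=65/80=0.8125, R=65/106=0.6132, F1=2PR/(P+R)=2TP/(2TP+FP+FN)=130/186=0.6989
Model B: P=99/158=0.6266, R=99/155=0.6387, F1=2PR/(P+R)=2TP/(2TP+FP+FN)=198/313=0.6326
0.6989 > 0.6326 → Model A

Model A


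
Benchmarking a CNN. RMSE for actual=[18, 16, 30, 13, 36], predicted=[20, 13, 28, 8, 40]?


MSE = 58/5 = 11.6
RMSE = √(58/5) = 3.4059

3.4059


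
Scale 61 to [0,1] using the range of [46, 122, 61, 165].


min=46, max=165
(61-46)/(165-46) = 15/119 = 0.1261

0.1261


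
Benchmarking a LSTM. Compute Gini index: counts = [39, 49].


Probabilities: [39/88, 49/88] ≈ [0.4432, 0.5568]
Σpᵢ² = (1521 + 2401)/88² = 3922/7744
Gini = 1 - Σpᵢ² = 1 - 3922/7744 = 0.4935

0.4935


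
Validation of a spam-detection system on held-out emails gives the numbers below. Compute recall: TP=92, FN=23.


Recall = TP/(TP+FN)
= 92/(92+23)
= 92/115 = 80.0%

80.0%


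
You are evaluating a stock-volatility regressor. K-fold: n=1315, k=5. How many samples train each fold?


Fold size = 1315/5 = 263
Training per fold = 1315 - 263 = 1052

1052


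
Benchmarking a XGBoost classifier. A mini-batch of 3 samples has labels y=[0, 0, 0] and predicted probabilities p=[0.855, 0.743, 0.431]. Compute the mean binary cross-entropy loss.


L[0] = -ln(1-0.855) = -ln(0.145) = 1.931
L[1] = -ln(1-0.743) = -ln(0.257) = 1.3587
L[2] = -ln(1-0.431) = -ln(0.569) = 0.5639
mean = (1.931 + 1.3587 + 0.5639)/3 = 1.2845

1.2845


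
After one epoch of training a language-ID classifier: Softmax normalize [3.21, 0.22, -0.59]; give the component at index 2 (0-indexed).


Exponentials: e^3.21=24.7791, e^0.22=1.2461, e^-0.59=0.5543
Sum = 26.5795
Softmax = [0.9323, 0.0469, 0.0209]
p[2] = 0.5543/26.5795 = 0.0209

0.0209


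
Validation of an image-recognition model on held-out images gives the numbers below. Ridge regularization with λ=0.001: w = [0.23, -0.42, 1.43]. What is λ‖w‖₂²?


‖w‖₂² = (0.23)² + (-0.42)² + (1.43)²
     = 0.0529 + 0.1764 + 2.0449
     = 2.2742
λ·‖w‖₂² = 0.001·2.2742 = 0.002274

0.002274


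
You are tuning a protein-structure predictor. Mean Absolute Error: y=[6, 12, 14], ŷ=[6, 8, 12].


Absolute errors: |6-6|=0, |12-8|=4, |14-12|=2
Sum = 6
MAE = 6/3 = 2

2


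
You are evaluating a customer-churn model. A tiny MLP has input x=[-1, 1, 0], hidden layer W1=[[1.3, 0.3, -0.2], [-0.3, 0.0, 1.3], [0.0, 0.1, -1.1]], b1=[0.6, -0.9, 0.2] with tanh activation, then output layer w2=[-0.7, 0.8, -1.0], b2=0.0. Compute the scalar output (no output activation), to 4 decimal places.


z1[0] = (1.3)·(-1) + (0.3)·(1) + (-0.2)·(0) + 0.6 = -0.4
z1[1] = (-0.3)·(-1) + (0.0)·(1) + (1.3)·(0) - 0.9 = -0.6
z1[2] = (0.0)·(-1) + (0.1)·(1) + (-1.1)·(0) + 0.2 = 0.3
h = tanh(z1) = [-0.3799, -0.537, 0.2913]
output = (-0.7)·(-0.3799) + (0.8)·(-0.537) + (-1.0)·(0.2913) + 0.0 = -0.455

-0.455


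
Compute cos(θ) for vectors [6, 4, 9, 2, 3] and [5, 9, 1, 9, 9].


A·B = 6·5 + 4·9 + 9·1 + 2·9 + 3·9 = 120
‖A‖ = √146 = 12.083, ‖B‖ = √269 = 16.4012
cos = 120/(√146·√269) = 120/√39274 = 0.6055

0.6055


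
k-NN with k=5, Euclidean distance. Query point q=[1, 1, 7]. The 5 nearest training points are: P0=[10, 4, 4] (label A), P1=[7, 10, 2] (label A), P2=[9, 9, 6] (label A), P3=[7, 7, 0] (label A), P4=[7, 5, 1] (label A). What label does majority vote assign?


d(q,P0) = 9.9499  (label A)
d(q,P1) = 11.9164  (label A)
d(q,P2) = 11.3578  (label A)
d(q,P3) = 11.0  (label A)
d(q,P4) = 9.3808  (label A)
Votes: A=5, B=0
Majority → A

A


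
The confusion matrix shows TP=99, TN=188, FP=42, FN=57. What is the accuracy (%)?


Accuracy = (TP+TN)/(TP+TN+FP+FN)
= (99+188)/(386)
= 287/386 = 74.35%

74.35%


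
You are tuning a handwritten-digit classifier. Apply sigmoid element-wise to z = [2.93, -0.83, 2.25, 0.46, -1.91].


σ(2.93) = 1/(1+e^-2.93) = 0.9493
σ(-0.83) = 1/(1+e^0.83) = 0.3036
σ(2.25) = 1/(1+e^-2.25) = 0.9047
σ(0.46) = 1/(1+e^-0.46) = 0.613
σ(-1.91) = 1/(1+e^1.91) = 0.129
result = [0.9493, 0.3036, 0.9047, 0.613, 0.129]

[0.9493, 0.3036, 0.9047, 0.613, 0.129]


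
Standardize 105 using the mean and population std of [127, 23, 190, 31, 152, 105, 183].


μ = 115.8571, σ = 62.5378
z = (105 - 115.8571)/62.5378 = -0.1736

-0.1736


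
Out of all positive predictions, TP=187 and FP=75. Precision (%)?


Precision = TP/(TP+FP)
= 187/(187+75)
= 187/262 = 71.37%

71.37%


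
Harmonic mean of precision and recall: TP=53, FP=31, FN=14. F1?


Precision = 53/84 = 0.631
Recall = 53/67 = 0.791
F1 = 2·P·R/(P+R) = 2·TP/(2·TP+FP+FN) = 106/(106+31+14) = 106/151 = 0.702

0.702


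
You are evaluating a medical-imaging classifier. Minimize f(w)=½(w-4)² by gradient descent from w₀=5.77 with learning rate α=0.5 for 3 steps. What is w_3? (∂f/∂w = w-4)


step 1: grad = 5.77-4 = 1.77; w = 5.77 - 0.5·(1.77) = 4.885
step 2: grad = 4.885-4 = 0.885; w = 4.885 - 0.5·(0.885) = 4.4425
step 3: grad = 4.4425-4 = 0.4425; w = 4.4425 - 0.5·(0.4425) = 4.22125

4.22125


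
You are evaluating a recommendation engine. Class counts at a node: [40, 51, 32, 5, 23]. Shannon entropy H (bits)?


Probabilities: [40/151, 51/151, 32/151, 5/151, 23/151] ≈ [0.2649, 0.3377, 0.2119, 0.0331, 0.1523]
H = -((40/151)·log₂(40/151) + (51/151)·log₂(51/151) + (32/151)·log₂(32/151) + (5/151)·log₂(5/151) + (23/151)·log₂(23/151))
  = 2.0873 bits

2.0873 bits


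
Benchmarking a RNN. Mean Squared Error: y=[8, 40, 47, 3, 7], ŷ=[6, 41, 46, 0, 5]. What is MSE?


Squared errors: (8-6)²=4, (40-41)²=1, (47-46)²=1, (3-0)²=9, (7-5)²=4
Sum = 19
MSE = 19/5 = 19/5

19/5


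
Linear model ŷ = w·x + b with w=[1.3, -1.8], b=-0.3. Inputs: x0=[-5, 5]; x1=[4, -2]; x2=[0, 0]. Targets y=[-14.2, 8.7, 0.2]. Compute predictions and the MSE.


ŷ0 = (1.3)·(-5) + (-1.8)·(5) - 0.3 = -15.8
ŷ1 = (1.3)·(4) + (-1.8)·(-2) - 0.3 = 8.5
ŷ2 = (1.3)·(0) + (-1.8)·(0) - 0.3 = -0.3
errors² = [2.56, 0.04, 0.25]
MSE = 2.8500/3 = 0.95

0.95


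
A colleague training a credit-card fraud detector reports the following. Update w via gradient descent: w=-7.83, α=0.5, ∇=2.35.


w_new = w - α·∇
= -7.83 - 0.5·2.35
= -7.83 - 1.175
= -9.005

-9.005


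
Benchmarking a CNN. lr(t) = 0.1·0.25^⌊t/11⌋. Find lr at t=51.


n_drops = ⌊51/11⌋ = 4
lr = 0.1·0.25^4 = 0.1·0.00390625 = 0.000390625

0.000390625


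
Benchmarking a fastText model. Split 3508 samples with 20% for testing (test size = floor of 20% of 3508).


Test = ⌊3508·20/100⌋ = 701
Train = 3508 - 701 = 2807

Train: 2807, Test: 701


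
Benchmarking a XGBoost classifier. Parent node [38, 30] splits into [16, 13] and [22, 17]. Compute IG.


Parent = [38, 30], H_parent = 0.99
H_left = 0.9923 (n=29), H_right = 0.9881 (n=39)
H_children = (29/68)·0.9923 + (39/68)·0.9881 = 0.9899
IG = 0.99 - 0.9899 = 0.0001

0.0001


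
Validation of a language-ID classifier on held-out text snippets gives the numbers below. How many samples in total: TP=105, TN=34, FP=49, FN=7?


Total = TP + TN + FP + FN
= 105 + 34 + 49 + 7
= 195
(Predicted positive: 154, predicted negative: 41)

195


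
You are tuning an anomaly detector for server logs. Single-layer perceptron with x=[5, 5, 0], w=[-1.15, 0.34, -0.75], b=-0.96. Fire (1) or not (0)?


z = (5)·(-1.15) + (5)·(0.34) + (0)·(-0.75) - 0.96
  = -5.01
step(z) = 0 (z<0)

0


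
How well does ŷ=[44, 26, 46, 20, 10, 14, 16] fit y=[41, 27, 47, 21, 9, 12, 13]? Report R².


ȳ = 24.2857
SS_res = Σ(y-ŷ)² = 26
SS_tot = Σ(y-ȳ)² = 1325.43
R² = 1 - SS_res/SS_tot = 1 - 0.0196 = 0.9804

0.9804


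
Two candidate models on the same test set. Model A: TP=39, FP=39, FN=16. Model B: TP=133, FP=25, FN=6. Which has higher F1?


Model A: P=39/78=0.5, R=39/55=0.7091, F1=2PR/(P+R)=2TP/(2TP+FP+FN)=78/133=0.5865
Model B: P=133/158=0.8418, R=133/139=0.9568, F1=2PR/(P+R)=2TP/(2TP+FP+FN)=266/297=0.8956
0.5865 < 0.8956 → Model B

Model B


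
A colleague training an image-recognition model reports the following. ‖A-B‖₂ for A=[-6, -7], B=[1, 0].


d = √((-6-1)² + (-7-0)²)
  = √(49 + 49)
  = √98 = 9.8995

9.8995


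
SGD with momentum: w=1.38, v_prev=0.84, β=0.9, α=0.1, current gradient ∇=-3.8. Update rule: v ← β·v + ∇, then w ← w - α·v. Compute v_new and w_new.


v_new = 0.9·0.84 - 3.8 = 0.756 - 3.8 = -3.044
w_new = 1.38 - 0.1·-3.044 = 1.38 + 0.3044 = 1.6844

v_new=-3.044, w_new=1.6844


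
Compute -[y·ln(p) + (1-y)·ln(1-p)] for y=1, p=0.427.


BCE = -[y·ln(p) + (1-y)·ln(1-p)]
= -1·ln(0.427) - 0
= -ln(0.427) = 0.851

0.851


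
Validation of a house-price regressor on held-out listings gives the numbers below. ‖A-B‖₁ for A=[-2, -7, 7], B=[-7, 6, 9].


d = |-2+ 7| + |-7-6| + |7-9|
  = 5 + 13 + 2
  = 20

20


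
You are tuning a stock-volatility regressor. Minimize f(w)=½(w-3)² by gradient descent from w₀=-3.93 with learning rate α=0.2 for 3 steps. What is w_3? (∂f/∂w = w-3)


step 1: grad = -3.93-3 = -6.93; w = -3.93 - 0.2·(-6.93) = -2.544
step 2: grad = -2.544-3 = -5.544; w = -2.544 - 0.2·(-5.544) = -1.4352
step 3: grad = -1.4352-3 = -4.4352; w = -1.4352 - 0.2·(-4.4352) = -0.54816

-0.54816


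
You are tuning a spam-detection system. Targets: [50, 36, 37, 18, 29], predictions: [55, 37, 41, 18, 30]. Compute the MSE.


Squared errors: (50-55)²=25, (36-37)²=1, (37-41)²=16, (18-18)²=0, (29-30)²=1
Sum = 43
MSE = 43/5 = 43/5

43/5


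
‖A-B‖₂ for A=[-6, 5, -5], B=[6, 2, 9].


d = √((-6-6)² + (5-2)² + (-5-9)²)
  = √(144 + 9 + 196)
  = √349 = 18.6815

18.6815


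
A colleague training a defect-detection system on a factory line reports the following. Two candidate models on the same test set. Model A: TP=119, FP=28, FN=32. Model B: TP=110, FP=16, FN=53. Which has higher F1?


Model A: P=119/147=0.8095, R=119/151=0.7881, F1=2PR/(P+R)=2TP/(2TP+FP+FN)=238/298=0.7987
Model B: P=110/126=0.873, R=110/163=0.6748, F1=2PR/(P+R)=2TP/(2TP+FP+FN)=220/289=0.7612
0.7987 > 0.7612 → Model A

Model A


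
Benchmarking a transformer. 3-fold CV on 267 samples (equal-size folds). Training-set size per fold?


Fold size = 267/3 = 89
Training per fold = 267 - 89 = 178

178


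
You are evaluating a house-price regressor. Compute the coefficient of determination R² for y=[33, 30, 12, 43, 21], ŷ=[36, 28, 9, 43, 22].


ȳ = 27.8
SS_res = Σ(y-ŷ)² = 23
SS_tot = Σ(y-ȳ)² = 558.8
R² = 1 - SS_res/SS_tot = 1 - 0.0412 = 0.9588

0.9588


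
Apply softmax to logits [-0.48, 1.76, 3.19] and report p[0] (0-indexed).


Exponentials: e^-0.48=0.6188, e^1.76=5.8124, e^3.19=24.2884
Sum = 30.7196
Softmax = [0.0201, 0.1892, 0.7906]
p[0] = 0.6188/30.7196 = 0.0201

0.0201


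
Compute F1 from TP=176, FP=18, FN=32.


Precision = 176/194 = 0.9072
Recall = 176/208 = 0.8462
F1 = 2·P·R/(P+R) = 2·TP/(2·TP+FP+FN) = 352/(352+18+32) = 352/402 = 0.8756

0.8756


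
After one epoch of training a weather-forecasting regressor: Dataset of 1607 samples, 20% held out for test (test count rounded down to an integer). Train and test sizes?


Test = ⌊1607·20/100⌋ = 321
Train = 1607 - 321 = 1286

Train: 1286, Test: 321


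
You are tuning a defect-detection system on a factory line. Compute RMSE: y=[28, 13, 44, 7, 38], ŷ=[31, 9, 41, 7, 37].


MSE = 35/5 = 7
RMSE = √(35/5) = 2.6458

2.6458


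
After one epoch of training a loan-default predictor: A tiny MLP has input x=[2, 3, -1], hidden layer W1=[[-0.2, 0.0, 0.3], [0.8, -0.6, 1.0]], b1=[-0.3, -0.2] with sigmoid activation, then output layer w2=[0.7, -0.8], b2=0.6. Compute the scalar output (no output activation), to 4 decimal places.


z1[0] = (-0.2)·(2) + (0.0)·(3) + (0.3)·(-1) - 0.3 = -1.0
z1[1] = (0.8)·(2) + (-0.6)·(3) + (1.0)·(-1) - 0.2 = -1.4
h = sigmoid(z1) = [0.2689, 0.1978]
output = (0.7)·(0.2689) + (-0.8)·(0.1978) + 0.6 = 0.63

0.63


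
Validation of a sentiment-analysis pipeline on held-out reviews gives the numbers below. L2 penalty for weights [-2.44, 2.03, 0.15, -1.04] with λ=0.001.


‖w‖₂² = (-2.44)² + (2.03)² + (0.15)² + (-1.04)²
     = 5.9536 + 4.1209 + 0.0225 + 1.0816
     = 11.1786
λ·‖w‖₂² = 0.001·11.1786 = 0.011179

0.011179


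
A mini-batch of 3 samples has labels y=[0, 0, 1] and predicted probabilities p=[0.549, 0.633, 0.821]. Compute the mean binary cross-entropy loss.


L[0] = -ln(1-0.549) = -ln(0.451) = 0.7963
L[1] = -ln(1-0.633) = -ln(0.367) = 1.0024
L[2] = -ln(0.821) = 0.1972
mean = (0.7963 + 1.0024 + 0.1972)/3 = 0.6653

0.6653


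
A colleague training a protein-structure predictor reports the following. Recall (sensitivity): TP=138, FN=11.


Recall = TP/(TP+FN)
= 138/(138+11)
= 138/149 = 92.62%

92.62%


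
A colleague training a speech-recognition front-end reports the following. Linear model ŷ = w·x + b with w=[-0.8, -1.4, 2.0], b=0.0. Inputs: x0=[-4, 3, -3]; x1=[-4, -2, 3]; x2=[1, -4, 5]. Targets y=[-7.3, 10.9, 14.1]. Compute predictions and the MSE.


ŷ0 = (-0.8)·(-4) + (-1.4)·(3) + (2.0)·(-3) + 0.0 = -7.0
ŷ1 = (-0.8)·(-4) + (-1.4)·(-2) + (2.0)·(3) + 0.0 = 12.0
ŷ2 = (-0.8)·(1) + (-1.4)·(-4) + (2.0)·(5) + 0.0 = 14.8
errors² = [0.09, 1.21, 0.49]
MSE = 1.7900/3 = 0.5967

0.5967


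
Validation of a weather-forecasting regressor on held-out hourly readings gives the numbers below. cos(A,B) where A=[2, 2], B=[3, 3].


A·B = 2·3 + 2·3 = 12
‖A‖ = √8 = 2.8284, ‖B‖ = √18 = 4.2426
cos = 12/(√8·√18) = 12/√144 = 1.0

1.0


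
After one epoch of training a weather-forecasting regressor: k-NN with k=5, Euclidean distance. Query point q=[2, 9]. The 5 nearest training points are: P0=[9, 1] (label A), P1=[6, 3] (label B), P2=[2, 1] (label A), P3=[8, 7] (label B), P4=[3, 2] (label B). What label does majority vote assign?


d(q,P0) = 10.6301  (label A)
d(q,P1) = 7.2111  (label B)
d(q,P2) = 8.0  (label A)
d(q,P3) = 6.3246  (label B)
d(q,P4) = 7.0711  (label B)
Votes: A=2, B=3
Majority → B

B


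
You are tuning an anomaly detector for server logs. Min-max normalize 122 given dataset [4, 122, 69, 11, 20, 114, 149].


min=4, max=149
(122-4)/(149-4) = 118/145 = 0.8138

0.8138


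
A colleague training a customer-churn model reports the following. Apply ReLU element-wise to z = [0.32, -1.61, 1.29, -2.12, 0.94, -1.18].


ReLU(0.32) = max(0, 0.32) = 0.32
ReLU(-1.61) = max(0, -1.61) = 0.0
ReLU(1.29) = max(0, 1.29) = 1.29
ReLU(-2.12) = max(0, -2.12) = 0.0
ReLU(0.94) = max(0, 0.94) = 0.94
ReLU(-1.18) = max(0, -1.18) = 0.0
result = [0.32, 0.0, 1.29, 0.0, 0.94, 0.0]

[0.32, 0.0, 1.29, 0.0, 0.94, 0.0]


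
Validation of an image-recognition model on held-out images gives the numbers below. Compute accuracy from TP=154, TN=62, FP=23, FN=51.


Accuracy = (TP+TN)/(TP+TN+FP+FN)
= (154+62)/(290)
= 216/290 = 74.48%

74.48%


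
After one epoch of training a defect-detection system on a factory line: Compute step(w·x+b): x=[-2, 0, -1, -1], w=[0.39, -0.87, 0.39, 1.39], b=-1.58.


z = (-2)·(0.39) + (0)·(-0.87) + (-1)·(0.39) + (-1)·(1.39) - 1.58
  = -4.14
step(z) = 0 (z<0)

0


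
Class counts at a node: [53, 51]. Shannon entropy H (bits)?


Probabilities: [53/104, 51/104] ≈ [0.5096, 0.4904]
H = -((53/104)·log₂(53/104) + (51/104)·log₂(51/104))
  = 0.9997 bits

0.9997 bits


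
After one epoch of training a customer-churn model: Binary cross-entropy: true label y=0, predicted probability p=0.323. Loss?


BCE = -[y·ln(p) + (1-y)·ln(1-p)]
= -0 - 1·ln(1-0.323)
= -ln(0.677) = 0.3901

0.3901


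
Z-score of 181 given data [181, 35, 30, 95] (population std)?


μ = 85.25, σ = 60.9113
z = (181 - 85.25)/60.9113 = 1.572

1.572


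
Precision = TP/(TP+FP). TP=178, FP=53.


Precision = TP/(TP+FP)
= 178/(178+53)
= 178/231 = 77.06%

77.06%


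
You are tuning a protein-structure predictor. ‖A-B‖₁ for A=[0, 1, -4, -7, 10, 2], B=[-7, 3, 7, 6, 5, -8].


d = |0+ 7| + |1-3| + |-4-7| + |-7-6| + |10-5| + |2+ 8|
  = 7 + 2 + 11 + 13 + 5 + 10
  = 48

48


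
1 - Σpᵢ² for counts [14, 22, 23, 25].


Probabilities: [14/84, 22/84, 23/84, 25/84] ≈ [0.1667, 0.2619, 0.2738, 0.2976]
Σpᵢ² = (196 + 484 + 529 + 625)/84² = 1834/7056
Gini = 1 - Σpᵢ² = 1 - 1834/7056 = 0.7401

0.7401


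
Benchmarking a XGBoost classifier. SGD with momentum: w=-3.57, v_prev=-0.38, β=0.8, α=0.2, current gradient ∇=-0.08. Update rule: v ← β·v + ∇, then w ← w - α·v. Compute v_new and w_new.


v_new = 0.8·-0.38 - 0.08 = -0.304 - 0.08 = -0.384
w_new = -3.57 - 0.2·-0.384 = -3.57 + 0.0768 = -3.4932

v_new=-0.384, w_new=-3.4932


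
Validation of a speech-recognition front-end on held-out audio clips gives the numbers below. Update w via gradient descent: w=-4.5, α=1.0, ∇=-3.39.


w_new = w - α·∇
= -4.5 - 1.0·-3.39
= -4.5 + 3.39
= -1.11

-1.11


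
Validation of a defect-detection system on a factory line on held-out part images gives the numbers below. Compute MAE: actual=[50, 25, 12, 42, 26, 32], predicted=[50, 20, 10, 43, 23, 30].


Absolute errors: |50-50|=0, |25-20|=5, |12-10|=2, |42-43|=1, |26-23|=3, |32-30|=2
Sum = 13
MAE = 13/6 = 13/6

13/6


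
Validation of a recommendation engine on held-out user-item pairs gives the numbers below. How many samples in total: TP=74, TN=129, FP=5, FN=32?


Total = TP + TN + FP + FN
= 74 + 129 + 5 + 32
= 240
(Predicted positive: 79, predicted negative: 161)

240


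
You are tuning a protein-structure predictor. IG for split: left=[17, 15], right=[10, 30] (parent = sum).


Parent = [27, 45], H_parent = 0.9544
H_left = 0.9972 (n=32), H_right = 0.8113 (n=40)
H_children = (32/72)·0.9972 + (40/72)·0.8113 = 0.8939
IG = 0.9544 - 0.8939 = 0.0605

0.0605


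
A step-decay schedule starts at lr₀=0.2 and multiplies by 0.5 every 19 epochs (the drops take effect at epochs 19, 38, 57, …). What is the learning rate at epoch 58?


n_drops = ⌊58/19⌋ = 3
lr = 0.2·0.5^3 = 0.2·0.125 = 0.025

0.025


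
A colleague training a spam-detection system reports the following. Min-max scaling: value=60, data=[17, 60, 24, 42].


min=17, max=60
(60-17)/(60-17) = 43/43 = 1.0

1.0


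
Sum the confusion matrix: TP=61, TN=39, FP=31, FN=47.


Total = TP + TN + FP + FN
= 61 + 39 + 31 + 47
= 178
(Predicted positive: 92, predicted negative: 86)

178


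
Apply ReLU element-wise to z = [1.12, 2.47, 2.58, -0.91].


ReLU(1.12) = max(0, 1.12) = 1.12
ReLU(2.47) = max(0, 2.47) = 2.47
ReLU(2.58) = max(0, 2.58) = 2.58
ReLU(-0.91) = max(0, -0.91) = 0.0
result = [1.12, 2.47, 2.58, 0.0]

[1.12, 2.47, 2.58, 0.0]


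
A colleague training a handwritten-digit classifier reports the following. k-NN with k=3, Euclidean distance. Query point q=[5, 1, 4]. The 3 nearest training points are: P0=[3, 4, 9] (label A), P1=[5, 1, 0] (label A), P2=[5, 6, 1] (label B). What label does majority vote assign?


d(q,P0) = 6.1644  (label A)
d(q,P1) = 4.0  (label A)
d(q,P2) = 5.831  (label B)
Votes: A=2, B=1
Majority → A

A


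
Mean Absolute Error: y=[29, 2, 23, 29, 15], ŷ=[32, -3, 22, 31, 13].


Absolute errors: |29-32|=3, |2+ 3|=5, |23-22|=1, |29-31|=2, |15-13|=2
Sum = 13
MAE = 13/5 = 13/5

13/5


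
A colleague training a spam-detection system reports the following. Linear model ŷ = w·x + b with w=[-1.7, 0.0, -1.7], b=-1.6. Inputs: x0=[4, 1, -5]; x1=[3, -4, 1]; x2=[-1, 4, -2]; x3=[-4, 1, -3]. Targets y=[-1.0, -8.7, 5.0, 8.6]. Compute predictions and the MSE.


ŷ0 = (-1.7)·(4) + (0.0)·(1) + (-1.7)·(-5) - 1.6 = 0.1
ŷ1 = (-1.7)·(3) + (0.0)·(-4) + (-1.7)·(1) - 1.6 = -8.4
ŷ2 = (-1.7)·(-1) + (0.0)·(4) + (-1.7)·(-2) - 1.6 = 3.5
ŷ3 = (-1.7)·(-4) + (0.0)·(1) + (-1.7)·(-3) - 1.6 = 10.3
errors² = [1.21, 0.09, 2.25, 2.89]
MSE = 6.4400/4 = 1.61

1.61


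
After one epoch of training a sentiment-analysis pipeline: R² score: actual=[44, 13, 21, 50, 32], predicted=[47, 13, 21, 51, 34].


ȳ = 32
SS_res = Σ(y-ŷ)² = 14
SS_tot = Σ(y-ȳ)² = 950
R² = 1 - SS_res/SS_tot = 1 - 0.0147 = 0.9853

0.9853


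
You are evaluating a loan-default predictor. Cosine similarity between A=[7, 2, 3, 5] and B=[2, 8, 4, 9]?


A·B = 7·2 + 2·8 + 3·4 + 5·9 = 87
‖A‖ = √87 = 9.3274, ‖B‖ = √165 = 12.8452
cos = 87/(√87·√165) = 87/√14355 = 0.7261

0.7261


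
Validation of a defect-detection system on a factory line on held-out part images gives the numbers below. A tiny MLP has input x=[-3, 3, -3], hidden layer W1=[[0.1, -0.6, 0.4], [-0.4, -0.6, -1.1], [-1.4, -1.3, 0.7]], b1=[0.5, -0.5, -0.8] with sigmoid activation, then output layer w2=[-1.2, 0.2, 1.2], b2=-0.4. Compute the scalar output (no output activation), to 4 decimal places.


z1[0] = (0.1)·(-3) + (-0.6)·(3) + (0.4)·(-3) + 0.5 = -2.8
z1[1] = (-0.4)·(-3) + (-0.6)·(3) + (-1.1)·(-3) - 0.5 = 2.2
z1[2] = (-1.4)·(-3) + (-1.3)·(3) + (0.7)·(-3) - 0.8 = -2.6
h = sigmoid(z1) = [0.0573, 0.9002, 0.0691]
output = (-1.2)·(0.0573) + (0.2)·(0.9002) + (1.2)·(0.0691) - 0.4 = -0.2058

-0.2058


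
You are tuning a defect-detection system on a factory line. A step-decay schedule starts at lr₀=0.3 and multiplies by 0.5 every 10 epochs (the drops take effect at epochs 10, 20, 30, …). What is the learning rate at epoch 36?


n_drops = ⌊36/10⌋ = 3
lr = 0.3·0.5^3 = 0.3·0.125 = 0.0375

0.0375


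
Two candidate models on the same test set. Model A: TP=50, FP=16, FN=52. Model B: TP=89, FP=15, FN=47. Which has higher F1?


Model A: P=50/66=0.7576, R=50/102=0.4902, F1=2PR/(P+R)=2TP/(2TP+FP+FN)=100/168=0.5952
Model B: P=89/104=0.8558, R=89/136=0.6544, F1=2PR/(P+R)=2TP/(2TP+FP+FN)=178/240=0.7417
0.5952 < 0.7417 → Model B

Model B


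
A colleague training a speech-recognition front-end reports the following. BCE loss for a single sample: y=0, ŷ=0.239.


BCE = -[y·ln(p) + (1-y)·ln(1-p)]
= -0 - 1·ln(1-0.239)
= -ln(0.761) = 0.2731

0.2731


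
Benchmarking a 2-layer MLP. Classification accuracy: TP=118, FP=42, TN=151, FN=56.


Accuracy = (TP+TN)/(TP+TN+FP+FN)
= (118+151)/(367)
= 269/367 = 73.3%

73.3%


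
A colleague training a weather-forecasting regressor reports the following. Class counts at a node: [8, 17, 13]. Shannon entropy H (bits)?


Probabilities: [8/38, 17/38, 13/38] ≈ [0.2105, 0.4474, 0.3421]
H = -((8/38)·log₂(8/38) + (17/38)·log₂(17/38) + (13/38)·log₂(13/38))
  = 1.5218 bits

1.5218 bits


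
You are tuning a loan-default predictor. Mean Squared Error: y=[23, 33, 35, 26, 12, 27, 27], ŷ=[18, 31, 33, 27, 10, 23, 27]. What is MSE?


Squared errors: (23-18)²=25, (33-31)²=4, (35-33)²=4, (26-27)²=1, (12-10)²=4, (27-23)²=16, (27-27)²=0
Sum = 54
MSE = 54/7 = 54/7

54/7


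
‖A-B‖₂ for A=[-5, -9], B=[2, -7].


d = √((-5-2)² + (-9+ 7)²)
  = √(49 + 4)
  = √53 = 7.2801

7.2801


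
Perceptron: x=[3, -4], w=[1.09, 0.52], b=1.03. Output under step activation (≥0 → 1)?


z = (3)·(1.09) + (-4)·(0.52) + 1.03
  = 2.22
step(z) = 1 (z≥0)

1


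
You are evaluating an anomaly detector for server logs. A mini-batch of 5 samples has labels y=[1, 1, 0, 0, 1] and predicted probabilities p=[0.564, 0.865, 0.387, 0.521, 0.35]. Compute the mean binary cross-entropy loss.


L[0] = -ln(0.564) = 0.5727
L[1] = -ln(0.865) = 0.145
L[2] = -ln(1-0.387) = -ln(0.613) = 0.4894
L[3] = -ln(1-0.521) = -ln(0.479) = 0.7361
L[4] = -ln(0.35) = 1.0498
mean = (0.5727 + 0.145 + 0.4894 + 0.7361 + 1.0498)/5 = 0.5986

0.5986


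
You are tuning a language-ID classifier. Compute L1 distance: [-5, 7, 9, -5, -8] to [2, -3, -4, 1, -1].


d = |-5-2| + |7+ 3| + |9+ 4| + |-5-1| + |-8+ 1|
  = 7 + 10 + 13 + 6 + 7
  = 43

43


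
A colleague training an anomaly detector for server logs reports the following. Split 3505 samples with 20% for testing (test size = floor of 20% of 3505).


Test = ⌊3505·20/100⌋ = 701
Train = 3505 - 701 = 2804

Train: 2804, Test: 701


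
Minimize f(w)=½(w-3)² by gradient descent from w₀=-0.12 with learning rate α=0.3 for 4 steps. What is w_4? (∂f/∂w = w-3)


step 1: grad = -0.12-3 = -3.12; w = -0.12 - 0.3·(-3.12) = 0.816
step 2: grad = 0.816-3 = -2.184; w = 0.816 - 0.3·(-2.184) = 1.4712
step 3: grad = 1.4712-3 = -1.5288; w = 1.4712 - 0.3·(-1.5288) = 1.92984
step 4: grad = 1.92984-3 = -1.07016; w = 1.92984 - 0.3·(-1.07016) = 2.250888

2.250888


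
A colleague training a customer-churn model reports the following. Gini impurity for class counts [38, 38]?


Probabilities: [38/76, 38/76] ≈ [0.5, 0.5]
Σpᵢ² = (1444 + 1444)/76² = 2888/5776
Gini = 1 - Σpᵢ² = 1 - 2888/5776 = 0.5

0.5


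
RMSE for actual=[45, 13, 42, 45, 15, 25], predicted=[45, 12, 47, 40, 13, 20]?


MSE = 80/6 = 13.3333
RMSE = √(80/6) = 3.6515

3.6515


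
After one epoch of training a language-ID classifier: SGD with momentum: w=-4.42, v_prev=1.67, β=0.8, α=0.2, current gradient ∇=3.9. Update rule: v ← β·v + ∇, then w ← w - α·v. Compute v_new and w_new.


v_new = 0.8·1.67 + 3.9 = 1.336 + 3.9 = 5.236
w_new = -4.42 - 0.2·5.236 = -4.42 - 1.0472 = -5.4672

v_new=5.236, w_new=-5.4672


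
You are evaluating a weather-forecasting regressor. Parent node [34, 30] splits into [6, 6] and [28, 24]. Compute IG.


Parent = [34, 30], H_parent = 0.9972
H_left = 1 (n=12), H_right = 0.9957 (n=52)
H_children = (12/64)·1 + (52/64)·0.9957 = 0.9965
IG = 0.9972 - 0.9965 = 0.0007

0.0007


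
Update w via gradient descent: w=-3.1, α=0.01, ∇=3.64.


w_new = w - α·∇
= -3.1 - 0.01·3.64
= -3.1 - 0.0364
= -3.1364

-3.1364


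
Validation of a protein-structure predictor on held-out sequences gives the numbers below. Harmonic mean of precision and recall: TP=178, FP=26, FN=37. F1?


Precision = 178/204 = 0.8725
Recall = 178/215 = 0.8279
F1 = 2·P·R/(P+R) = 2·TP/(2·TP+FP+FN) = 356/(356+26+37) = 356/419 = 0.8496

0.8496


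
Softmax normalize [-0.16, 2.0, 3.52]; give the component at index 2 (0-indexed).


Exponentials: e^-0.16=0.8521, e^2.0=7.3891, e^3.52=33.7844
Sum = 42.0256
Softmax = [0.0203, 0.1758, 0.8039]
p[2] = 33.7844/42.0256 = 0.8039

0.8039


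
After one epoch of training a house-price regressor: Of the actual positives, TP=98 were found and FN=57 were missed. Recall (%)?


Recall = TP/(TP+FN)
= 98/(98+57)
= 98/155 = 63.23%

63.23%


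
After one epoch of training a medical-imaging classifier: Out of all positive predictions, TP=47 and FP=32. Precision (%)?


Precision = TP/(TP+FP)
= 47/(47+32)
= 47/79 = 59.49%

59.49%


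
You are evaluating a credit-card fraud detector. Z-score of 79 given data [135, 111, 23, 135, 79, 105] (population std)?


μ = 98, σ = 38.6048
z = (79 - 98)/38.6048 = -0.4922

-0.4922


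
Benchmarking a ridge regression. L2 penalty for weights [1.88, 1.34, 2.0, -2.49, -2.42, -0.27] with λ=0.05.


‖w‖₂² = (1.88)² + (1.34)² + (2.0)² + (-2.49)² + (-2.42)² + (-0.27)²
     = 3.5344 + 1.7956 + 4 + 6.2001 + 5.8564 + 0.0729
     = 21.4594
λ·‖w‖₂² = 0.05·21.4594 = 1.07297

1.07297


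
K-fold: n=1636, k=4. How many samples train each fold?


Fold size = 1636/4 = 409
Training per fold = 1636 - 409 = 1227

1227


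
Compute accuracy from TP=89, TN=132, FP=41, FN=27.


Accuracy = (TP+TN)/(TP+TN+FP+FN)
= (89+132)/(289)
= 221/289 = 76.47%

76.47%


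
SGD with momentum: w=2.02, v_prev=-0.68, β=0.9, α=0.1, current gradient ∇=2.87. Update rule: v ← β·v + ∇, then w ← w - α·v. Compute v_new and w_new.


v_new = 0.9·-0.68 + 2.87 = -0.612 + 2.87 = 2.258
w_new = 2.02 - 0.1·2.258 = 2.02 - 0.2258 = 1.7942

v_new=2.258, w_new=1.7942


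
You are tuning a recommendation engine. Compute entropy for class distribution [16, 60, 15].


Probabilities: [16/91, 60/91, 15/91] ≈ [0.1758, 0.6593, 0.1648]
H = -((16/91)·log₂(16/91) + (60/91)·log₂(60/91) + (15/91)·log₂(15/91))
  = 1.2659 bits

1.2659 bits


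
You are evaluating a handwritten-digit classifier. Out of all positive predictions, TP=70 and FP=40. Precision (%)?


Precision = TP/(TP+FP)
= 70/(70+40)
= 70/110 = 63.64%

63.64%


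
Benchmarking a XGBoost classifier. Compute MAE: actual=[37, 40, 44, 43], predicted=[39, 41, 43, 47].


Absolute errors: |37-39|=2, |40-41|=1, |44-43|=1, |43-47|=4
Sum = 8
MAE = 8/4 = 2

2


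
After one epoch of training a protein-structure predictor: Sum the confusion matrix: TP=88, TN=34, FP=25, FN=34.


Total = TP + TN + FP + FN
= 88 + 34 + 25 + 34
= 181
(Predicted positive: 113, predicted negative: 68)

181


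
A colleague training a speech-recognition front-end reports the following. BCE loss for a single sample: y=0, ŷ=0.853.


BCE = -[y·ln(p) + (1-y)·ln(1-p)]
= -0 - 1·ln(1-0.853)
= -ln(0.147) = 1.9173

1.9173


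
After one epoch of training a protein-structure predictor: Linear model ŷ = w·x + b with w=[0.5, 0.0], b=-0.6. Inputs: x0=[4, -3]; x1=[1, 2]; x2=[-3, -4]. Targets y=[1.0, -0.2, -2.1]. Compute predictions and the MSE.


ŷ0 = (0.5)·(4) + (0.0)·(-3) - 0.6 = 1.4
ŷ1 = (0.5)·(1) + (0.0)·(2) - 0.6 = -0.1
ŷ2 = (0.5)·(-3) + (0.0)·(-4) - 0.6 = -2.1
errors² = [0.16, 0.01, 0.0]
MSE = 0.1700/3 = 0.0567

0.0567


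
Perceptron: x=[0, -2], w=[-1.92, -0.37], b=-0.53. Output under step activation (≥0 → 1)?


z = (0)·(-1.92) + (-2)·(-0.37) - 0.53
  = 0.21
step(z) = 1 (z≥0)

1


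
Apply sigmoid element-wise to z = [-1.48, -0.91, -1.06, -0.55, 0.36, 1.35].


σ(-1.48) = 1/(1+e^1.48) = 0.1854
σ(-0.91) = 1/(1+e^0.91) = 0.287
σ(-1.06) = 1/(1+e^1.06) = 0.2573
σ(-0.55) = 1/(1+e^0.55) = 0.3659
σ(0.36) = 1/(1+e^-0.36) = 0.589
σ(1.35) = 1/(1+e^-1.35) = 0.7941
result = [0.1854, 0.287, 0.2573, 0.3659, 0.589, 0.7941]

[0.1854, 0.287, 0.2573, 0.3659, 0.589, 0.7941]


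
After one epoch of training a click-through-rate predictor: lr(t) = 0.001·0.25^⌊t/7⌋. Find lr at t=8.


n_drops = ⌊8/7⌋ = 1
lr = 0.001·0.25^1 = 0.001·0.25 = 0.00025

0.00025


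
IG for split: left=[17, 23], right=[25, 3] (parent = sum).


Parent = [42, 26], H_parent = 0.9597
H_left = 0.9837 (n=40), H_right = 0.4912 (n=28)
H_children = (40/68)·0.9837 + (28/68)·0.4912 = 0.7809
IG = 0.9597 - 0.7809 = 0.1788

0.1788


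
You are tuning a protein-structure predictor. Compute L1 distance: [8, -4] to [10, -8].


d = |8-10| + |-4+ 8|
  = 2 + 4
  = 6

6


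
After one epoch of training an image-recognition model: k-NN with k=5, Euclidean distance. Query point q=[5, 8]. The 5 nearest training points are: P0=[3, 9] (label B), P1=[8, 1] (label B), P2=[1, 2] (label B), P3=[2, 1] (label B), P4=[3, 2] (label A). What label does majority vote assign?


d(q,P0) = 2.2361  (label B)
d(q,P1) = 7.6158  (label B)
d(q,P2) = 7.2111  (label B)
d(q,P3) = 7.6158  (label B)
d(q,P4) = 6.3246  (label A)
Votes: A=1, B=4
Majority → B

B


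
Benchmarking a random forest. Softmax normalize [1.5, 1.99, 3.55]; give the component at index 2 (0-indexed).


Exponentials: e^1.5=4.4817, e^1.99=7.3155, e^3.55=34.8133
Sum = 46.6105
Softmax = [0.0962, 0.157, 0.7469]
p[2] = 34.8133/46.6105 = 0.7469

0.7469


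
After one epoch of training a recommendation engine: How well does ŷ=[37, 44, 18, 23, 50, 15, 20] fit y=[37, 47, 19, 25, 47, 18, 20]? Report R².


ȳ = 30.4286
SS_res = Σ(y-ŷ)² = 32
SS_tot = Σ(y-ȳ)² = 1015.71
R² = 1 - SS_res/SS_tot = 1 - 0.0315 = 0.9685

0.9685


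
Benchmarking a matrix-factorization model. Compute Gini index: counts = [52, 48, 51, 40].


Probabilities: [52/191, 48/191, 51/191, 40/191] ≈ [0.2723, 0.2513, 0.267, 0.2094]
Σpᵢ² = (2704 + 2304 + 2601 + 1600)/191² = 9209/36481
Gini = 1 - Σpᵢ² = 1 - 9209/36481 = 0.7476

0.7476


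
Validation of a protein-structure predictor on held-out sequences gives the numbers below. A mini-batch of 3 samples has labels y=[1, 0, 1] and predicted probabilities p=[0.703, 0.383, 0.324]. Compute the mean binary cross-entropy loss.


L[0] = -ln(0.703) = 0.3524
L[1] = -ln(1-0.383) = -ln(0.617) = 0.4829
L[2] = -ln(0.324) = 1.127
mean = (0.3524 + 0.4829 + 1.127)/3 = 0.6541

0.6541


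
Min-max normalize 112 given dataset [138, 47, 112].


min=47, max=138
(112-47)/(138-47) = 65/91 = 0.7143

0.7143


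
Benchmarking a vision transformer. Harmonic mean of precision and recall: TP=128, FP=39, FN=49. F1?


Precision = 128/167 = 0.7665
Recall = 128/177 = 0.7232
F1 = 2·P·R/(P+R) = 2·TP/(2·TP+FP+FN) = 256/(256+39+49) = 256/344 = 0.7442

0.7442


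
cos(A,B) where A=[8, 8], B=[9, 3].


A·B = 8·9 + 8·3 = 96
‖A‖ = √128 = 11.3137, ‖B‖ = √90 = 9.4868
cos = 96/(√128·√90) = 96/√11520 = 0.8944

0.8944


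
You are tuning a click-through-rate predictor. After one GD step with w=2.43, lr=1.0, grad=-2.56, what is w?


w_new = w - α·∇
= 2.43 - 1.0·-2.56
= 2.43 + 2.56
= 4.99

4.99


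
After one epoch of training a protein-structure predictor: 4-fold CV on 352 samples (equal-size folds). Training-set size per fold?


Fold size = 352/4 = 88
Training per fold = 352 - 88 = 264

264


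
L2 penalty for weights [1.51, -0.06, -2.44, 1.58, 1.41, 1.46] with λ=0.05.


‖w‖₂² = (1.51)² + (-0.06)² + (-2.44)² + (1.58)² + (1.41)² + (1.46)²
     = 2.2801 + 0.0036 + 5.9536 + 2.4964 + 1.9881 + 2.1316
     = 14.8534
λ·‖w‖₂² = 0.05·14.8534 = 0.74267

0.74267


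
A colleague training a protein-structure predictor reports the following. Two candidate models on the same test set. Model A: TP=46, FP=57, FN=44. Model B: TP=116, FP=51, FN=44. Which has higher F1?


Model A: P=46/103=0.4466, R=46/90=0.5111, F1=2PR/(P+R)=2TP/(2TP+FP+FN)=92/193=0.4767
Model B: P=116/167=0.6946, R=116/160=0.725, F1=2PR/(P+R)=2TP/(2TP+FP+FN)=232/327=0.7095
0.4767 < 0.7095 → Model B

Model B


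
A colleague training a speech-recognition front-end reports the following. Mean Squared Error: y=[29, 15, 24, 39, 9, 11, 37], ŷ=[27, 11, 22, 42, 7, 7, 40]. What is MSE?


Squared errors: (29-27)²=4, (15-11)²=16, (24-22)²=4, (39-42)²=9, (9-7)²=4, (11-7)²=16, (37-40)²=9
Sum = 62
MSE = 62/7 = 62/7

62/7


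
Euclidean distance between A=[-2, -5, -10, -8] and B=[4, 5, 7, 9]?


d = √((-2-4)² + (-5-5)² + (-10-7)² + (-8-9)²)
  = √(36 + 100 + 289 + 289)
  = √714 = 26.7208

26.7208


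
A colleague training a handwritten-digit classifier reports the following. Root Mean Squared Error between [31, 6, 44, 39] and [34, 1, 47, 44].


MSE = 68/4 = 17
RMSE = √(68/4) = 4.1231

4.1231


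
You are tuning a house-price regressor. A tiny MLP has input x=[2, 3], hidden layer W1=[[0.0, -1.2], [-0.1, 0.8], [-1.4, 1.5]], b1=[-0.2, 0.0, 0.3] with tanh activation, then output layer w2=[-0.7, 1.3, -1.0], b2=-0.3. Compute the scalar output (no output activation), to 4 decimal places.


z1[0] = (0.0)·(2) + (-1.2)·(3) - 0.2 = -3.8
z1[1] = (-0.1)·(2) + (0.8)·(3) + 0.0 = 2.2
z1[2] = (-1.4)·(2) + (1.5)·(3) + 0.3 = 2.0
h = tanh(z1) = [-0.999, 0.9757, 0.964]
output = (-0.7)·(-0.999) + (1.3)·(0.9757) + (-1.0)·(0.964) - 0.3 = 0.7037

0.7037


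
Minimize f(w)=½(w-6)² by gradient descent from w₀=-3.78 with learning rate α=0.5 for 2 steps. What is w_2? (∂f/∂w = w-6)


step 1: grad = -3.78-6 = -9.78; w = -3.78 - 0.5·(-9.78) = 1.11
step 2: grad = 1.11-6 = -4.89; w = 1.11 - 0.5·(-4.89) = 3.555

3.555


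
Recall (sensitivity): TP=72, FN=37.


Recall = TP/(TP+FN)
= 72/(72+37)
= 72/109 = 66.06%

66.06%


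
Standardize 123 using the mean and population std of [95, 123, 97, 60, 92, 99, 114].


μ = 97.1429, σ = 18.3881
z = (123 - 97.1429)/18.3881 = 1.4062

1.4062


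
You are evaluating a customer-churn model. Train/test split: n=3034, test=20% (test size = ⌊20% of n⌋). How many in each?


Test = ⌊3034·20/100⌋ = 606
Train = 3034 - 606 = 2428

Train: 2428, Test: 606


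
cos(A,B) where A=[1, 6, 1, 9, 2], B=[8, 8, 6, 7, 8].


A·B = 1·8 + 6·8 + 1·6 + 9·7 + 2·8 = 141
‖A‖ = √123 = 11.0905, ‖B‖ = √277 = 16.6433
cos = 141/(√123·√277) = 141/√34071 = 0.7639

0.7639


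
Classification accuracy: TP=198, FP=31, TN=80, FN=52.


Accuracy = (TP+TN)/(TP+TN+FP+FN)
= (198+80)/(361)
= 278/361 = 77.01%

77.01%
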